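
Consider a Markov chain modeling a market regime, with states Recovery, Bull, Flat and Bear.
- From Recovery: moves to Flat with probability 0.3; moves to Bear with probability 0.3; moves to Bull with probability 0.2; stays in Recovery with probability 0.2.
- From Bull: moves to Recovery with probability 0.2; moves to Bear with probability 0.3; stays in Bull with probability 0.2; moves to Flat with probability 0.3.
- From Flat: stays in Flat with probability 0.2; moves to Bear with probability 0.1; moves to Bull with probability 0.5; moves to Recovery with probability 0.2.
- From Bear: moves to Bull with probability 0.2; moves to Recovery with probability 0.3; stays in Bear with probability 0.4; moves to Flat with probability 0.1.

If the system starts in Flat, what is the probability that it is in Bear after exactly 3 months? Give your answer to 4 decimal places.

0.2750

Propagate the distribution vector 3 months from Flat.
After 0 months: (0.0000, 0.0000, 1.0000, 0.0000)
After 1 month: (0.2000, 0.5000, 0.2000, 0.1000)
After 2 months: (0.2100, 0.2600, 0.2600, 0.2700)
After 3 months: (0.2270, 0.2780, 0.2200, 0.2750)
P(in Bear after 3 months) = 0.2750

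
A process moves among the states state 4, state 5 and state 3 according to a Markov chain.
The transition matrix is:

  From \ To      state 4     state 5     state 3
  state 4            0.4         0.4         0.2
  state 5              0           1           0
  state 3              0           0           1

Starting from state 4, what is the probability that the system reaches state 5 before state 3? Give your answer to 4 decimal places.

Let h(s) be the probability of absorption at state 5 starting from transient state s. Then h(state 5) = 1 and h(state 3) = 0. By first-step analysis:
h(state 4) = 0.4·h(state 4) + 0.4·1 + 0.2·0
Solving: h(state 4) = 0.6667.
Starting from state 4, the probability is 0.6667.

0.6667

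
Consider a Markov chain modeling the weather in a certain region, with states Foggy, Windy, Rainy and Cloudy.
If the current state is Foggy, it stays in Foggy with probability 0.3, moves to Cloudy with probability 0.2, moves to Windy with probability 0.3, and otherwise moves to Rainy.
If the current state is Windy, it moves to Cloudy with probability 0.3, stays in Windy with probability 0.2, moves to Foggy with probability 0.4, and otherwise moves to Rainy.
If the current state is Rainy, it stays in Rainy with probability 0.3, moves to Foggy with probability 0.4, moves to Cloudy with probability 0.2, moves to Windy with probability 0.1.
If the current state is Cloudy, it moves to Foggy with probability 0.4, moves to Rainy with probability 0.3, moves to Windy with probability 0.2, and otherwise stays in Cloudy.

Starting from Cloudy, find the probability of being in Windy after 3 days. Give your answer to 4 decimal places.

0.2140

Propagate the distribution vector 3 days from Cloudy.
After 0 days: (0.0000, 0.0000, 0.0000, 1.0000)
After 1 day: (0.4000, 0.2000, 0.3000, 0.1000)
After 2 days: (0.3600, 0.2100, 0.2200, 0.2100)
After 3 days: (0.3640, 0.2140, 0.2220, 0.2000)
P(in Windy after 3 days) = 0.2140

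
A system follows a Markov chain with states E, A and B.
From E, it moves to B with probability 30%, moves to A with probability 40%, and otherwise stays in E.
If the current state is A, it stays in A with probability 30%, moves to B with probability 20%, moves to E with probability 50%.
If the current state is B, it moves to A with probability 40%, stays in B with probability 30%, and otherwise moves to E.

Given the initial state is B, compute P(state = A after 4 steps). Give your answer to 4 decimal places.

Propagate the distribution vector 4 steps from B.
After 0 steps: (0.0000, 0.0000, 1.0000)
After 1 step: (0.3000, 0.4000, 0.3000)
After 2 steps: (0.3800, 0.3600, 0.2600)
After 3 steps: (0.3720, 0.3640, 0.2640)
After 4 steps: (0.3728, 0.3636, 0.2636)
P(in A after 4 steps) = 0.3636

0.3636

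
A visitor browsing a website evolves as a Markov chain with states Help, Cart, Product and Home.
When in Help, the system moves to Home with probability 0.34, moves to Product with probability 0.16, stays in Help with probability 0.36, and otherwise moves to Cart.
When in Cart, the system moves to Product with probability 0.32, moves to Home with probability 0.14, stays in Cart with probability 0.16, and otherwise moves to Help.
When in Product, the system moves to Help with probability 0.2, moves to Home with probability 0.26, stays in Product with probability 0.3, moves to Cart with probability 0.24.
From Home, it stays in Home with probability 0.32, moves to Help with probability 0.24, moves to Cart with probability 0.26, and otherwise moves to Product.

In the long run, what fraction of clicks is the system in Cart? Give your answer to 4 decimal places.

Let the stationary distribution be π with π = πP and π_1 + π_2 + π_3 + π_4 = 1.
π_1 = 0.36·π_1 + 0.38·π_2 + 0.2·π_3 + 0.24·π_4
π_2 = 0.14·π_1 + 0.16·π_2 + 0.24·π_3 + 0.26·π_4
π_3 = 0.16·π_1 + 0.32·π_2 + 0.3·π_3 + 0.18·π_4
Solving with the normalization constraint gives π = (0.2941, 0.2001, 0.2297, 0.2761).
So the stationary probability of Cart is 0.2001.

0.2001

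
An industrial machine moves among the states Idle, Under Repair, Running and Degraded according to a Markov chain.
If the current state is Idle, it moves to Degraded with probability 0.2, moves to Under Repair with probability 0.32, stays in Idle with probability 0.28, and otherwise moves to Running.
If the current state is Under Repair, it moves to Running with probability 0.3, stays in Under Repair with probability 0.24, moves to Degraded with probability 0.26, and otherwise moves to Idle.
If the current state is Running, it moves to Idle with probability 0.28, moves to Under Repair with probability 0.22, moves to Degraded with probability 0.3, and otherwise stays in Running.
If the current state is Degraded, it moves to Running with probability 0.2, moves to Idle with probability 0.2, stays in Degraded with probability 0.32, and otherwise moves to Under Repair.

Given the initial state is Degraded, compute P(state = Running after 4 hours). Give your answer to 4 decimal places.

0.2265

Propagate the distribution vector 4 hours from Degraded.
After 0 hours: (0.0000, 0.0000, 0.0000, 1.0000)
After 1 hour: (0.2000, 0.2800, 0.2000, 0.3200)
After 2 hours: (0.2320, 0.2648, 0.2280, 0.2752)
After 3 hours: (0.2368, 0.2650, 0.2265, 0.2717)
After 4 hours: (0.2371, 0.2653, 0.2265, 0.2712)
P(in Running after 4 hours) = 0.2265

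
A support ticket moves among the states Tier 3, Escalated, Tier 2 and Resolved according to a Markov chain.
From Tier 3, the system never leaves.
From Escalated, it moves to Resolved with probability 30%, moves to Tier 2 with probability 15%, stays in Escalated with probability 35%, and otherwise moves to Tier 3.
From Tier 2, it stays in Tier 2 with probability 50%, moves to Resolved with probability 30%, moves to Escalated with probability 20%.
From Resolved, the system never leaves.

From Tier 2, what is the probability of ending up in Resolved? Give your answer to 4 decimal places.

Let h(s) be the probability of absorption at Resolved starting from transient state s. Then h(Resolved) = 1 and h(Tier 3) = 0. By first-step analysis:
h(Escalated) = 0.2·0 + 0.35·h(Escalated) + 0.15·h(Tier 2) + 0.3·1
h(Tier 2) = 0.2·h(Escalated) + 0.5·h(Tier 2) + 0.3·1
Solving: h(Escalated) = 0.6610, h(Tier 2) = 0.8644.
Starting from Tier 2, the probability is 0.8644.

0.8644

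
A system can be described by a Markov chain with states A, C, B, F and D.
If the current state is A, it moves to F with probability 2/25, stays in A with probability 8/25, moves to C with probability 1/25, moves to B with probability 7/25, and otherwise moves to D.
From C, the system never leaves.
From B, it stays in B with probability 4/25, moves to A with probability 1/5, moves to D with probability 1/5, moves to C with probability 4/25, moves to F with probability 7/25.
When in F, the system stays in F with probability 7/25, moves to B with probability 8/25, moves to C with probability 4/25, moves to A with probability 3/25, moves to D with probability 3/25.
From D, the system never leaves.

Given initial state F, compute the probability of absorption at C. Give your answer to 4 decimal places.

Let h(s) be the probability of absorption at C starting from transient state s. Then h(C) = 1 and h(D) = 0. By first-step analysis:
h(A) = 0.32·h(A) + 0.04·1 + 0.28·h(B) + 0.08·h(F) + 0.28·0
h(B) = 0.2·h(A) + 0.16·1 + 0.16·h(B) + 0.28·h(F) + 0.2·0
h(F) = 0.12·h(A) + 0.16·1 + 0.32·h(B) + 0.28·h(F) + 0.12·0
Solving: h(A) = 0.2792, h(B) = 0.4068, h(F) = 0.4496.
Starting from F, the probability is 0.4496.

0.4496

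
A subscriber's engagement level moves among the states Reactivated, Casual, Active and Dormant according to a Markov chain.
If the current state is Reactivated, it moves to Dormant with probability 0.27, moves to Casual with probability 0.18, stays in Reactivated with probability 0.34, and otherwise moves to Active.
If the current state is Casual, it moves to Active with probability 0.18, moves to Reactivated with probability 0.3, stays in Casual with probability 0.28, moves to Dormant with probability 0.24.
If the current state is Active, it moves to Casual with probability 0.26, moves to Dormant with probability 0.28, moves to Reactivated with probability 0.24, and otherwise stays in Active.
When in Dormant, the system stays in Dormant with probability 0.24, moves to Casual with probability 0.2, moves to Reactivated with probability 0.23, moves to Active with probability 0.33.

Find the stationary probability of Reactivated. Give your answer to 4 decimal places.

Let the stationary distribution be π with π = πP and π_1 + π_2 + π_3 + π_4 = 1.
π_1 = 0.34·π_1 + 0.3·π_2 + 0.24·π_3 + 0.23·π_4
π_2 = 0.18·π_1 + 0.28·π_2 + 0.26·π_3 + 0.2·π_4
π_3 = 0.21·π_1 + 0.18·π_2 + 0.22·π_3 + 0.33·π_4
Solving with the normalization constraint gives π = (0.2789, 0.2268, 0.2365, 0.2578).
So the stationary probability of Reactivated is 0.2789.

0.2789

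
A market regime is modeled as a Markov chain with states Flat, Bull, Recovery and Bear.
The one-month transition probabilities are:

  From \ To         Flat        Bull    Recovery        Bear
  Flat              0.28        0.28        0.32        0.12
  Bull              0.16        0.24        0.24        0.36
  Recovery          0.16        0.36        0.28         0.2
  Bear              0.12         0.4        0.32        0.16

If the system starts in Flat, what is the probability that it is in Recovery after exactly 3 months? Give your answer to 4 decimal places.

Propagate the distribution vector 3 months from Flat.
After 0 months: (1.0000, 0.0000, 0.0000, 0.0000)
After 1 month: (0.2800, 0.2800, 0.3200, 0.1200)
After 2 months: (0.1888, 0.3088, 0.2848, 0.2176)
After 3 months: (0.1740, 0.3165, 0.2839, 0.2256)
P(in Recovery after 3 months) = 0.2839

0.2839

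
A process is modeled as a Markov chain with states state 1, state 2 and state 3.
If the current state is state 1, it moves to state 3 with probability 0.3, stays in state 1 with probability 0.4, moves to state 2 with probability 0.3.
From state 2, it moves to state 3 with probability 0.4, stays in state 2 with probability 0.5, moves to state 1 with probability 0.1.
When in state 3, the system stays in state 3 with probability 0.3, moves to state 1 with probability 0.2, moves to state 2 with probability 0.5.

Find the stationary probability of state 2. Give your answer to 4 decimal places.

Let the stationary distribution be π with π = πP and π_1 + π_2 + π_3 = 1.
π_1 = 0.4·π_1 + 0.1·π_2 + 0.2·π_3
π_2 = 0.3·π_1 + 0.5·π_2 + 0.5·π_3
Solving with the normalization constraint gives π = (0.1923, 0.4615, 0.3462).
So the stationary probability of state 2 is 0.4615.

0.4615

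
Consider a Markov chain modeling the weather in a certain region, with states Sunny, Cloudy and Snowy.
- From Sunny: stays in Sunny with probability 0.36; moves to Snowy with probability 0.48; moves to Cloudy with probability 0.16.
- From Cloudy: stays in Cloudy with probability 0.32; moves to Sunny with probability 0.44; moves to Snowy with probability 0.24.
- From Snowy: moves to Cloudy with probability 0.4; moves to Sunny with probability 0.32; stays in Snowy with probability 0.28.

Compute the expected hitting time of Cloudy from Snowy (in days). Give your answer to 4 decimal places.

3.1250

Let t(s) be the expected number of days to first reach Cloudy from state s, with t(Cloudy) = 0. Conditioning on the first day:
t(Sunny) = 1 + 0.36·t(Sunny) + 0.48·t(Snowy)
t(Snowy) = 1 + 0.32·t(Sunny) + 0.28·t(Snowy)
Solving: t(Sunny) = 3.9063, t(Snowy) = 3.1250.
Expected days from Snowy to Cloudy: 3.1250.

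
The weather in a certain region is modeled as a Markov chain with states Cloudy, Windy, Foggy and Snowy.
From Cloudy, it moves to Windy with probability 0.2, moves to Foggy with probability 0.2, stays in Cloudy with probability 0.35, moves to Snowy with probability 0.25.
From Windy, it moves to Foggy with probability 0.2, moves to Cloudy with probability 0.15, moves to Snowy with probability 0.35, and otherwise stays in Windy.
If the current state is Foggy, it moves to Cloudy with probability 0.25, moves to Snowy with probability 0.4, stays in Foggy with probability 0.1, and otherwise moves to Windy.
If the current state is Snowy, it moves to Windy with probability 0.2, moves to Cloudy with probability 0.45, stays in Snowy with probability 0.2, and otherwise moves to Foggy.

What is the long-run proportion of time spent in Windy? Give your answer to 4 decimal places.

Let the stationary distribution be π with π = πP and π_1 + π_2 + π_3 + π_4 = 1.
π_1 = 0.35·π_1 + 0.15·π_2 + 0.25·π_3 + 0.45·π_4
π_2 = 0.2·π_1 + 0.3·π_2 + 0.25·π_3 + 0.2·π_4
π_3 = 0.2·π_1 + 0.2·π_2 + 0.1·π_3 + 0.15·π_4
Solving with the normalization constraint gives π = (0.3152, 0.2316, 0.1689, 0.2843).
So the stationary probability of Windy is 0.2316.

0.2316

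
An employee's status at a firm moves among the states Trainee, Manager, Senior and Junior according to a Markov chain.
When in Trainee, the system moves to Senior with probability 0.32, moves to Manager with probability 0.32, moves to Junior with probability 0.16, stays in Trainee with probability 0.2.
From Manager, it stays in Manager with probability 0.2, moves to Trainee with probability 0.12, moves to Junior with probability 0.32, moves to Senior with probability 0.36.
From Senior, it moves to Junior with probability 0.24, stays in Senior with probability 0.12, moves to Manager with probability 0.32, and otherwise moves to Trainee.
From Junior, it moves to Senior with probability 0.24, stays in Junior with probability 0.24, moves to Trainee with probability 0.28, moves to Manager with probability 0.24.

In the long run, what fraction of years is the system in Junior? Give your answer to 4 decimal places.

0.2431

Let the stationary distribution be π with π = πP and π_1 + π_2 + π_3 + π_4 = 1.
π_1 = 0.2·π_1 + 0.12·π_2 + 0.32·π_3 + 0.28·π_4
π_2 = 0.32·π_1 + 0.2·π_2 + 0.32·π_3 + 0.24·π_4
π_3 = 0.32·π_1 + 0.36·π_2 + 0.12·π_3 + 0.24·π_4
Solving with the normalization constraint gives π = (0.2291, 0.2683, 0.2594, 0.2431).
So the stationary probability of Junior is 0.2431.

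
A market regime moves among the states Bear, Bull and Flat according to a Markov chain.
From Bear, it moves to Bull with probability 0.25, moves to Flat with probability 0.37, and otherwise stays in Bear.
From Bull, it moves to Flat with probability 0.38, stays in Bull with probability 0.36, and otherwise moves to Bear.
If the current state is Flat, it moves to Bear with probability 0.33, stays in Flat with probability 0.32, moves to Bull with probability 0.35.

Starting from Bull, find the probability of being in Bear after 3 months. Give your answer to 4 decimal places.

Propagate the distribution vector 3 months from Bull.
After 0 months: (0.0000, 1.0000, 0.0000)
After 1 month: (0.2600, 0.3600, 0.3800)
After 2 months: (0.3178, 0.3276, 0.3546)
After 3 months: (0.3230, 0.3215, 0.3555)
P(in Bear after 3 months) = 0.3230

0.3230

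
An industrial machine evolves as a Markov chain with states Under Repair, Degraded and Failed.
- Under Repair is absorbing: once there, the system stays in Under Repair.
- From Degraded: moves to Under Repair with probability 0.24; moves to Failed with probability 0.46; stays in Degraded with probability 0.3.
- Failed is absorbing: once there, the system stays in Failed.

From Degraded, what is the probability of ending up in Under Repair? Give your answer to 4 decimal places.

0.3429

Let h(s) be the probability of absorption at Under Repair starting from transient state s. Then h(Under Repair) = 1 and h(Failed) = 0. By first-step analysis:
h(Degraded) = 0.24·1 + 0.3·h(Degraded) + 0.46·0
Solving: h(Degraded) = 0.3429.
Starting from Degraded, the probability is 0.3429.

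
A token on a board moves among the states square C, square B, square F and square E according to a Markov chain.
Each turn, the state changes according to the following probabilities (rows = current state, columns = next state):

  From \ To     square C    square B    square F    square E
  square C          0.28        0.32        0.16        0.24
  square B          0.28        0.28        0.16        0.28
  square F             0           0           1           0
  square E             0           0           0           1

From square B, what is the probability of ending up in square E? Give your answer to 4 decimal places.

Let h(s) be the probability of absorption at square E starting from transient state s. Then h(square E) = 1 and h(square F) = 0. By first-step analysis:
h(square C) = 0.28·h(square C) + 0.32·h(square B) + 0.16·0 + 0.24·1
h(square B) = 0.28·h(square C) + 0.28·h(square B) + 0.16·0 + 0.28·1
Solving: h(square C) = 0.6119, h(square B) = 0.6269.
Starting from square B, the probability is 0.6269.

0.6269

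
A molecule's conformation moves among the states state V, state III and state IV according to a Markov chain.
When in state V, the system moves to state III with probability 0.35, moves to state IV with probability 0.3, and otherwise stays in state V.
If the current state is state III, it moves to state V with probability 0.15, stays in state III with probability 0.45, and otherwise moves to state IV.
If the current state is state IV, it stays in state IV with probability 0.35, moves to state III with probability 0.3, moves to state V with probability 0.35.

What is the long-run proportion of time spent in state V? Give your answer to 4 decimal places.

0.2762

Let the stationary distribution be π with π = πP and π_1 + π_2 + π_3 = 1.
π_1 = 0.35·π_1 + 0.15·π_2 + 0.35·π_3
π_2 = 0.35·π_1 + 0.45·π_2 + 0.3·π_3
Solving with the normalization constraint gives π = (0.2762, 0.3692, 0.3547).
So the stationary probability of state V is 0.2762.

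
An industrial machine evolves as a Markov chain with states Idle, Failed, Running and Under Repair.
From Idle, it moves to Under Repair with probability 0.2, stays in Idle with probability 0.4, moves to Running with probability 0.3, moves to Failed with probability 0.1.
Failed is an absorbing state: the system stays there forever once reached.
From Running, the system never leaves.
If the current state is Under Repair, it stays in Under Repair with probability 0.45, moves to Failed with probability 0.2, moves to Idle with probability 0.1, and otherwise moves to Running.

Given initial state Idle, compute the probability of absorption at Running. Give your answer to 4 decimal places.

0.6935

Let h(s) be the probability of absorption at Running starting from transient state s. Then h(Running) = 1 and h(Failed) = 0. By first-step analysis:
h(Idle) = 0.4·h(Idle) + 0.1·0 + 0.3·1 + 0.2·h(Under Repair)
h(Under Repair) = 0.1·h(Idle) + 0.2·0 + 0.25·1 + 0.45·h(Under Repair)
Solving: h(Idle) = 0.6935, h(Under Repair) = 0.5806.
Starting from Idle, the probability is 0.6935.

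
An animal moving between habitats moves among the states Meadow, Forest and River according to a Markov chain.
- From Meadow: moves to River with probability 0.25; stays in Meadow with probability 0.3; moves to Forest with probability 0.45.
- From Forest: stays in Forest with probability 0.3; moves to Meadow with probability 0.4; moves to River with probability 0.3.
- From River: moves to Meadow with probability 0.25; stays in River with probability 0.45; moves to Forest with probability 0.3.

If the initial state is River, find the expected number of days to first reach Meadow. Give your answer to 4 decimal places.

Let t(s) be the expected number of days to first reach Meadow from state s, with t(Meadow) = 0. Conditioning on the first day:
t(Forest) = 1 + 0.3·t(Forest) + 0.3·t(River)
t(River) = 1 + 0.3·t(Forest) + 0.45·t(River)
Solving: t(Forest) = 2.8814, t(River) = 3.3898.
Expected days from River to Meadow: 3.3898.

3.3898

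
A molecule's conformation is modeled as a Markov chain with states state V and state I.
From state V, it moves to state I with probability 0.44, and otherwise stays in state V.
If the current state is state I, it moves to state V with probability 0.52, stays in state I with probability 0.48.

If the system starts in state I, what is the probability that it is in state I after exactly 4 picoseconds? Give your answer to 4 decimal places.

Propagate the distribution vector 4 picoseconds from state I.
After 0 picoseconds: (0.0000, 1.0000)
After 1 picosecond: (0.5200, 0.4800)
After 2 picoseconds: (0.5408, 0.4592)
After 3 picoseconds: (0.5416, 0.4584)
After 4 picoseconds: (0.5417, 0.4583)
P(in state I after 4 picoseconds) = 0.4583

0.4583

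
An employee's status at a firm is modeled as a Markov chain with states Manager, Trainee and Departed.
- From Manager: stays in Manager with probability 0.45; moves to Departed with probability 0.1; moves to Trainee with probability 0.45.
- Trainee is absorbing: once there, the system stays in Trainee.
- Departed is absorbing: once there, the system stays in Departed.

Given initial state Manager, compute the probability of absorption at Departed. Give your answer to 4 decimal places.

0.1818

Let h(s) be the probability of absorption at Departed starting from transient state s. Then h(Departed) = 1 and h(Trainee) = 0. By first-step analysis:
h(Manager) = 0.45·h(Manager) + 0.45·0 + 0.1·1
Solving: h(Manager) = 0.1818.
Starting from Manager, the probability is 0.1818.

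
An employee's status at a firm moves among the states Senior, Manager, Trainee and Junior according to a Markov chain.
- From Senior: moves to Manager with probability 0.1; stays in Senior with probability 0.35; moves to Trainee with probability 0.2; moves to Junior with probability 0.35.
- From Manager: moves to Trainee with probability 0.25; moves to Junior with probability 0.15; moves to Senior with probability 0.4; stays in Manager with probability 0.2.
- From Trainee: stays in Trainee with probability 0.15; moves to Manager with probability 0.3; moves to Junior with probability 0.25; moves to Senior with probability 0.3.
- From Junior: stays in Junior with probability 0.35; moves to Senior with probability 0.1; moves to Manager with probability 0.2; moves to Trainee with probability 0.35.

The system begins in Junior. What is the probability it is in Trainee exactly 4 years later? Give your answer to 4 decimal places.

Propagate the distribution vector 4 years from Junior.
After 0 years: (0.0000, 0.0000, 0.0000, 1.0000)
After 1 year: (0.1000, 0.2000, 0.3500, 0.3500)
After 2 years: (0.2550, 0.2250, 0.2450, 0.2750)
After 3 years: (0.2803, 0.1990, 0.2403, 0.2805)
After 4 years: (0.2778, 0.1960, 0.2400, 0.2862)
P(in Trainee after 4 years) = 0.2400

0.2400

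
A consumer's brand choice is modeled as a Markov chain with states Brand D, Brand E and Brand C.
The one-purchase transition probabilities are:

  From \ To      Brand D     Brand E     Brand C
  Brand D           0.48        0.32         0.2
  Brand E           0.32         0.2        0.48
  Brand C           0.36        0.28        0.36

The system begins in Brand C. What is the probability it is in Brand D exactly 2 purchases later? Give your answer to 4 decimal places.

Sum over the intermediate state after 1 purchase:
P = P(Brand C→Brand D)·P(Brand D→Brand D) + P(Brand C→Brand E)·P(Brand E→Brand D) + P(Brand C→Brand C)·P(Brand C→Brand D)
  = 0.36×0.48 + 0.28×0.32 + 0.36×0.36
  = 0.1728 + 0.0896 + 0.1296 = 0.3920

0.3920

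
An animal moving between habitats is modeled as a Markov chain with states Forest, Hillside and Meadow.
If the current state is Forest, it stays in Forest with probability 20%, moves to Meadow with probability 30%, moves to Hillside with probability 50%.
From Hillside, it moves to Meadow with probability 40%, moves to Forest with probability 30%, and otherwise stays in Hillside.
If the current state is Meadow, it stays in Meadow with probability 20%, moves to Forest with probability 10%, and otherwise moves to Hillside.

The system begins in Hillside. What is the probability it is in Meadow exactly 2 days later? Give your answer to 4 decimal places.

Sum over the intermediate state after 1 day:
P = P(Hillside→Forest)·P(Forest→Meadow) + P(Hillside→Hillside)·P(Hillside→Meadow) + P(Hillside→Meadow)·P(Meadow→Meadow)
  = 0.3×0.3 + 0.3×0.4 + 0.4×0.2
  = 0.0900 + 0.1200 + 0.0800 = 0.2900

0.2900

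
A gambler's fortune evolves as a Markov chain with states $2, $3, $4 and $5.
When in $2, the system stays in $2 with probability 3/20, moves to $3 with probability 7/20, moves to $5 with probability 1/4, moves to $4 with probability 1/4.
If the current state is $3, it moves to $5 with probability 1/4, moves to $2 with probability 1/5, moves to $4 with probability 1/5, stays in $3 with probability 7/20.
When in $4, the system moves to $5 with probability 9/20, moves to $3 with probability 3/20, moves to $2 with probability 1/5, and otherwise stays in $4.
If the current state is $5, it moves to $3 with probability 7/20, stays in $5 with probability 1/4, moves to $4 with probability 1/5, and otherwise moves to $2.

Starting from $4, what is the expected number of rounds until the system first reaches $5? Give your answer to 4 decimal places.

Let t(s) be the expected number of rounds to first reach $5 from state s, with t($5) = 0. Conditioning on the first round:
t($2) = 1 + 0.15·t($2) + 0.35·t($3) + 0.25·t($4)
t($3) = 1 + 0.2·t($2) + 0.35·t($3) + 0.2·t($4)
t($4) = 1 + 0.2·t($2) + 0.15·t($3) + 0.2·t($4)
Solving: t($2) = 3.3931, t($3) = 3.4258, t($4) = 2.7406.
Expected rounds from $4 to $5: 2.7406.

2.7406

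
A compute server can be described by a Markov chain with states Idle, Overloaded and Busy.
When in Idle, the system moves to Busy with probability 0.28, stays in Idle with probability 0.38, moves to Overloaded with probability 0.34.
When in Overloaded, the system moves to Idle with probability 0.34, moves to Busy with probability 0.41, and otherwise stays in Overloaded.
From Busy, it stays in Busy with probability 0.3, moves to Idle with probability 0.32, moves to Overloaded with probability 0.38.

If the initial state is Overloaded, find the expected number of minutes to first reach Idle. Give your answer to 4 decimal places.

Let t(s) be the expected number of minutes to first reach Idle from state s, with t(Idle) = 0. Conditioning on the first minute:
t(Overloaded) = 1 + 0.25·t(Overloaded) + 0.41·t(Busy)
t(Busy) = 1 + 0.38·t(Overloaded) + 0.3·t(Busy)
Solving: t(Overloaded) = 3.0065, t(Busy) = 3.0607.
Expected minutes from Overloaded to Idle: 3.0065.

3.0065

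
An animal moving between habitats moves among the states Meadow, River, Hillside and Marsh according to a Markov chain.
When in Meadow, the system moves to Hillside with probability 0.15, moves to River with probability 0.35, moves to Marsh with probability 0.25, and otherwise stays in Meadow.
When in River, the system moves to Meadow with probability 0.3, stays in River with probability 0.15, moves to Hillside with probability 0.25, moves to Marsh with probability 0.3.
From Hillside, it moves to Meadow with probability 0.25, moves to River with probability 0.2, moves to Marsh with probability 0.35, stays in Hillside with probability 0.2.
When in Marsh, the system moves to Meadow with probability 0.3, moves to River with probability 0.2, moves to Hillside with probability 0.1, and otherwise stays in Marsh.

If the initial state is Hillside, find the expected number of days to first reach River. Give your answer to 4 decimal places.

Let t(s) be the expected number of days to first reach River from state s, with t(River) = 0. Conditioning on the first day:
t(Meadow) = 1 + 0.25·t(Meadow) + 0.15·t(Hillside) + 0.25·t(Marsh)
t(Hillside) = 1 + 0.25·t(Meadow) + 0.2·t(Hillside) + 0.35·t(Marsh)
t(Marsh) = 1 + 0.3·t(Meadow) + 0.1·t(Hillside) + 0.4·t(Marsh)
Solving: t(Meadow) = 3.5442, t(Hillside) = 4.1658, t(Marsh) = 4.1330.
Expected days from Hillside to River: 4.1658.

4.1658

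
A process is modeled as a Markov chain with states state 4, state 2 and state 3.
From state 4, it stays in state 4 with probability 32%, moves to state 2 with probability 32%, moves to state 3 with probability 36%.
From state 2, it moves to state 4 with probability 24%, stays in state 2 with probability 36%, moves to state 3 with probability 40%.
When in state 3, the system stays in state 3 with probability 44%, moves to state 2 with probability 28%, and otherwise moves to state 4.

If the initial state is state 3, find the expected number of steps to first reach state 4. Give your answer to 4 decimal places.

Let t(s) be the expected number of steps to first reach state 4 from state s, with t(state 4) = 0. Conditioning on the first step:
t(state 2) = 1 + 0.36·t(state 2) + 0.4·t(state 3)
t(state 3) = 1 + 0.28·t(state 2) + 0.44·t(state 3)
Solving: t(state 2) = 3.8961, t(state 3) = 3.7338.
Expected steps from state 3 to state 4: 3.7338.

3.7338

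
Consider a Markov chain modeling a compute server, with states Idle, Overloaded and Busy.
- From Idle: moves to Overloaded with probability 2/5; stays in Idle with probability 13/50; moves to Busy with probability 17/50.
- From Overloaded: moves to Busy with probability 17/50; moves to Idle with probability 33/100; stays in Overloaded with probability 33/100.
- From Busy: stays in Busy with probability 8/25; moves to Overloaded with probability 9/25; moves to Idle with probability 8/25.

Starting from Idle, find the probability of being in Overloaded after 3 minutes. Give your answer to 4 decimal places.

Propagate the distribution vector 3 minutes from Idle.
After 0 minutes: (1.0000, 0.0000, 0.0000)
After 1 minute: (0.2600, 0.4000, 0.3400)
After 2 minutes: (0.3084, 0.3584, 0.3332)
After 3 minutes: (0.3051, 0.3616, 0.3333)
P(in Overloaded after 3 minutes) = 0.3616

0.3616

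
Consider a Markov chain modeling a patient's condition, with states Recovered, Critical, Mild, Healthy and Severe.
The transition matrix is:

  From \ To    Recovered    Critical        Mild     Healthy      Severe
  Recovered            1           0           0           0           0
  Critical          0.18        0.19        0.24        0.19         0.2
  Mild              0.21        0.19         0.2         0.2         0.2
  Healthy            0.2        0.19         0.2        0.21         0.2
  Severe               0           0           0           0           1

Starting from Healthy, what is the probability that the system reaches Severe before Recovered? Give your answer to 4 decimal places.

Let h(s) be the probability of absorption at Severe starting from transient state s. Then h(Severe) = 1 and h(Recovered) = 0. By first-step analysis:
h(Critical) = 0.18·0 + 0.19·h(Critical) + 0.24·h(Mild) + 0.19·h(Healthy) + 0.2·1
h(Mild) = 0.21·0 + 0.19·h(Critical) + 0.2·h(Mild) + 0.2·h(Healthy) + 0.2·1
h(Healthy) = 0.2·0 + 0.19·h(Critical) + 0.2·h(Mild) + 0.21·h(Healthy) + 0.2·1
Solving: h(Critical) = 0.5120, h(Mild) = 0.4971, h(Healthy) = 0.5022.
Starting from Healthy, the probability is 0.5022.

0.5022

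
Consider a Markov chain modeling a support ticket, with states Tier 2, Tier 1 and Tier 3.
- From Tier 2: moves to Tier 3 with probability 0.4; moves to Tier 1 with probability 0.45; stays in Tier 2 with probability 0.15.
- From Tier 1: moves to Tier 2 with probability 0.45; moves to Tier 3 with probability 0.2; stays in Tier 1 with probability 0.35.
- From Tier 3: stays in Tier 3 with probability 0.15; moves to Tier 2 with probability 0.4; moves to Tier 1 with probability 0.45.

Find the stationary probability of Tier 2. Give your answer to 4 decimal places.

Let the stationary distribution be π with π = πP and π_1 + π_2 + π_3 = 1.
π_1 = 0.15·π_1 + 0.45·π_2 + 0.4·π_3
π_2 = 0.45·π_1 + 0.35·π_2 + 0.45·π_3
Solving with the normalization constraint gives π = (0.3364, 0.4091, 0.2545).
So the stationary probability of Tier 2 is 0.3364.

0.3364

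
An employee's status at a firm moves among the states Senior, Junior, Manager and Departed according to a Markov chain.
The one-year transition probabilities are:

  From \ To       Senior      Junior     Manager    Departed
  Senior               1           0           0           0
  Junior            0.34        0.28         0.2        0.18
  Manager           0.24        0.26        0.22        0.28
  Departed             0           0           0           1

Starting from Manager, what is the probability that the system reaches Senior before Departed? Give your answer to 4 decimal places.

0.5126

Let h(s) be the probability of absorption at Senior starting from transient state s. Then h(Senior) = 1 and h(Departed) = 0. By first-step analysis:
h(Junior) = 0.34·1 + 0.28·h(Junior) + 0.2·h(Manager) + 0.18·0
h(Manager) = 0.24·1 + 0.26·h(Junior) + 0.22·h(Manager) + 0.28·0
Solving: h(Junior) = 0.6146, h(Manager) = 0.5126.
Starting from Manager, the probability is 0.5126.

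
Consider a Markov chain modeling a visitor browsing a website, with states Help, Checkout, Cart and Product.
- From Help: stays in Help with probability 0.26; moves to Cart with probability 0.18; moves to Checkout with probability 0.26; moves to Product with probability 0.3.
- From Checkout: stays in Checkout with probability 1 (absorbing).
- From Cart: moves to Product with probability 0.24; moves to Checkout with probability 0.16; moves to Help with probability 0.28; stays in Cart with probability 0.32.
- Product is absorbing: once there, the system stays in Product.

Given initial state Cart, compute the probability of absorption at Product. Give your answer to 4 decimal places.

Let h(s) be the probability of absorption at Product starting from transient state s. Then h(Product) = 1 and h(Checkout) = 0. By first-step analysis:
h(Help) = 0.26·h(Help) + 0.26·0 + 0.18·h(Cart) + 0.3·1
h(Cart) = 0.28·h(Help) + 0.16·0 + 0.32·h(Cart) + 0.24·1
Solving: h(Help) = 0.5459, h(Cart) = 0.5777.
Starting from Cart, the probability is 0.5777.

0.5777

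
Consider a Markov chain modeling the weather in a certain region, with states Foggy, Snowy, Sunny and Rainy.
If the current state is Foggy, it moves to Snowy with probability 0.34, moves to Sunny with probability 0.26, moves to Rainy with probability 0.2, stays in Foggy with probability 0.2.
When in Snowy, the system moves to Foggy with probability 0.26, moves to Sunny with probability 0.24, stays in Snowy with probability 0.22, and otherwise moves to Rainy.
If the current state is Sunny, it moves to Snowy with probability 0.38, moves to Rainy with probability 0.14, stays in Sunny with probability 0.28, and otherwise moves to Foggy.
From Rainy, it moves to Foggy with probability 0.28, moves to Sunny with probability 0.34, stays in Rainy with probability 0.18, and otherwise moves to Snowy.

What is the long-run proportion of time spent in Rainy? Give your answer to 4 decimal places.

0.2024

Let the stationary distribution be π with π = πP and π_1 + π_2 + π_3 + π_4 = 1.
π_1 = 0.2·π_1 + 0.26·π_2 + 0.2·π_3 + 0.28·π_4
π_2 = 0.34·π_1 + 0.22·π_2 + 0.38·π_3 + 0.2·π_4
π_3 = 0.26·π_1 + 0.24·π_2 + 0.28·π_3 + 0.34·π_4
Solving with the normalization constraint gives π = (0.2335, 0.2881, 0.2760, 0.2024).
So the stationary probability of Rainy is 0.2024.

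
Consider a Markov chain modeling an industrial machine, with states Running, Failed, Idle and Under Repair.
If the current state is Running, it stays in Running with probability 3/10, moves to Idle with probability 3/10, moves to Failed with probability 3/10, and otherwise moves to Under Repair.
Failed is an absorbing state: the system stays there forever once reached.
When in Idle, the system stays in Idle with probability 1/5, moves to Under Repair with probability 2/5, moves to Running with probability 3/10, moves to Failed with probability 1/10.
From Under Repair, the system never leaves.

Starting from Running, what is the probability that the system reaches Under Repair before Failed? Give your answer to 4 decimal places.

Let h(s) be the probability of absorption at Under Repair starting from transient state s. Then h(Under Repair) = 1 and h(Failed) = 0. By first-step analysis:
h(Running) = 0.3·h(Running) + 0.3·0 + 0.3·h(Idle) + 0.1·1
h(Idle) = 0.3·h(Running) + 0.1·0 + 0.2·h(Idle) + 0.4·1
Solving: h(Running) = 0.4255, h(Idle) = 0.6596.
Starting from Running, the probability is 0.4255.

0.4255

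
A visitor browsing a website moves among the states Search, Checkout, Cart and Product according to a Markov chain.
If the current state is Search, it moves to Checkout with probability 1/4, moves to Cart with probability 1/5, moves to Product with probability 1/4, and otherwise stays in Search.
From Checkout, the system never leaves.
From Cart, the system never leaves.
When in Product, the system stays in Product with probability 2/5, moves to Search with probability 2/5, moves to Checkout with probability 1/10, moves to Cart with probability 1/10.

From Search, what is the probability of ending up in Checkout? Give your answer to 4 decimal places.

Let h(s) be the probability of absorption at Checkout starting from transient state s. Then h(Checkout) = 1 and h(Cart) = 0. By first-step analysis:
h(Search) = 0.3·h(Search) + 0.25·1 + 0.2·0 + 0.25·h(Product)
h(Product) = 0.4·h(Search) + 0.1·1 + 0.1·0 + 0.4·h(Product)
Solving: h(Search) = 0.5469, h(Product) = 0.5313.
Starting from Search, the probability is 0.5469.

0.5469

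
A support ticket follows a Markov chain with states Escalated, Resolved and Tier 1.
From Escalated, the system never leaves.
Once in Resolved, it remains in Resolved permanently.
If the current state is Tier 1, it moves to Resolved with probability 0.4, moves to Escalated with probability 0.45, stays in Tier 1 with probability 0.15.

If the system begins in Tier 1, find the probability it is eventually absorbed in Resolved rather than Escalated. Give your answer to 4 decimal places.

Let h(s) be the probability of absorption at Resolved starting from transient state s. Then h(Resolved) = 1 and h(Escalated) = 0. By first-step analysis:
h(Tier 1) = 0.45·0 + 0.4·1 + 0.15·h(Tier 1)
Solving: h(Tier 1) = 0.4706.
Starting from Tier 1, the probability is 0.4706.

0.4706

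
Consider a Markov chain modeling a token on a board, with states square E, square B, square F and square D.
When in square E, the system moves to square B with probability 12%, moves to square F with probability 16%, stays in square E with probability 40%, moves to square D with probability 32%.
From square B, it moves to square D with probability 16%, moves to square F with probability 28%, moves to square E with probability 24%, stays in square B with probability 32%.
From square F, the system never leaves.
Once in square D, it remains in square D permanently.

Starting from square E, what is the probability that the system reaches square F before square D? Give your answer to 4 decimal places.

Let h(s) be the probability of absorption at square F starting from transient state s. Then h(square F) = 1 and h(square D) = 0. By first-step analysis:
h(square E) = 0.4·h(square E) + 0.12·h(square B) + 0.16·1 + 0.32·0
h(square B) = 0.24·h(square E) + 0.32·h(square B) + 0.28·1 + 0.16·0
Solving: h(square E) = 0.3755, h(square B) = 0.5443.
Starting from square E, the probability is 0.3755.

0.3755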